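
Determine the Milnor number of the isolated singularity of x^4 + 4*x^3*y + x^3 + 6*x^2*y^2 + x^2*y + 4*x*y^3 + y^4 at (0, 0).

The Hessian of f at 0 has rank 0. Corank 2; j^3 = x^2*(x + y) has shape L^2 M (L != M), so D-series; mu = 5 gives D_5.

5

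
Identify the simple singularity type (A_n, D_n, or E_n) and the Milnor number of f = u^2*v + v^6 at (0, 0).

Type D_7, Milnor number mu = 7.

The Hessian of f at 0 is [[0, 0], [0, 0]] with rank 0, so corank 2. A Groebner basis of the Jacobian ideal J(f) in C{u,v} is {u^2/6 + v^5, u^3, u*v}; counting standard monomials gives mu = 7. Corank 2; j^3 = u^2*v has shape L^2 M (L != M), so D-series; mu = 7 gives D_7.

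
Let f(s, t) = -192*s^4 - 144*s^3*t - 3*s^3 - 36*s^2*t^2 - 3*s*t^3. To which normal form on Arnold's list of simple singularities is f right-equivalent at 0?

The Hessian of f at 0 is [[0, 0], [0, 0]] with rank 0, so corank 2. A Groebner basis of the Jacobian ideal J(f) in C{s,t} is {3*s^2/16 + t^4 + t^3/16, s^3, s^2*t - s^2/16 - t^3/48, s^2/2 + s*t^2 + t^3/6}; counting standard monomials gives mu = 7. Corank 2; j^3 = -3*s^3 is a perfect cube, so E-series; the 4-jet and mu = 7 give E_7.

E_{7}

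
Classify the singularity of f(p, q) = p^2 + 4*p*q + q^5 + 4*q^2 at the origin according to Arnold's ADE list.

The Hessian of f at 0 is [[2, 4], [4, 8]] with rank 1, so corank 1. A Groebner basis of the Jacobian ideal J(f) in C{p,q} is {q^4, p + 2*q}; counting standard monomials gives mu = 4. Corank 1: A-series; mu = 4 gives A_4.

A4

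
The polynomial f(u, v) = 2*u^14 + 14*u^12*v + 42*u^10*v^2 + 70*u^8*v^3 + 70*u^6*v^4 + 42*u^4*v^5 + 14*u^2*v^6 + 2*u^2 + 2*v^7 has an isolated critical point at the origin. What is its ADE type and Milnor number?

The Hessian of f at 0 is [[4, 0], [0, 0]] with rank 1, so corank 1. A Groebner basis of the Jacobian ideal J(f) in C{u,v} is {v^6, u}; counting standard monomials gives mu = 6. Corank 1: A-series; mu = 6 gives A_6.

Type A_6, Milnor number mu = 6.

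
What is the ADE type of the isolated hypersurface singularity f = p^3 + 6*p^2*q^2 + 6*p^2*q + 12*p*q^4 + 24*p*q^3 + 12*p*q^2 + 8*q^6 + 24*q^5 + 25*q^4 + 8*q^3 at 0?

E_6

The Hessian of f at 0 has rank 0. Corank 2; j^3 = (p + 2*q)^3 is a perfect cube, so E-series; the 4-jet and mu = 6 give E_6.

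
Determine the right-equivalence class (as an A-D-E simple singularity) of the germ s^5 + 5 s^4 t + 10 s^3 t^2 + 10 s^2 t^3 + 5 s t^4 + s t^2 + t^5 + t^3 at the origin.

D_{6}

The Hessian of f at 0 has rank 0. Corank 2; j^3 = t^2*(s + t) has shape L^2 M (L != M), so D-series; mu = 6 gives D_6.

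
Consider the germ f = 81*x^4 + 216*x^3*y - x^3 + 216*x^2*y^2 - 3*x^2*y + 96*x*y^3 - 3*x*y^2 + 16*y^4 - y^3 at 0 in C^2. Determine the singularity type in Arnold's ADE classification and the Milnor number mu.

The Hessian of f at 0 has rank 0. Corank 2; j^3 = -(x + y)^3 is a perfect cube, so E-series; the 4-jet and mu = 6 give E_6.

Type E_6, Milnor number mu = 6.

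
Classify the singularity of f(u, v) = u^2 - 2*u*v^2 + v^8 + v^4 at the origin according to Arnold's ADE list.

The Hessian of f at 0 is [[2, 0], [0, 0]] with rank 1, so corank 1. A Groebner basis of the Jacobian ideal J(f) in C{u,v} is {u^4, u^3*v, -u + v^2}; counting standard monomials gives mu = 7. Corank 1: A-series; mu = 7 gives A_7.

A_7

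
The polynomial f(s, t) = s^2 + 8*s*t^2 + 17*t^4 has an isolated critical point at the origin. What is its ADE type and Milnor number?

Type A_3, Milnor number mu = 3.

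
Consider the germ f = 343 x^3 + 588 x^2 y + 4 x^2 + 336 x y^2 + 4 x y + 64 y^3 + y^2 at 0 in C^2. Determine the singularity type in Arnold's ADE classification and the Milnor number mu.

Type A2, Milnor number mu = 2.

The Hessian of f at 0 has rank 1. Corank 1: A-series; mu = 2 gives A_2.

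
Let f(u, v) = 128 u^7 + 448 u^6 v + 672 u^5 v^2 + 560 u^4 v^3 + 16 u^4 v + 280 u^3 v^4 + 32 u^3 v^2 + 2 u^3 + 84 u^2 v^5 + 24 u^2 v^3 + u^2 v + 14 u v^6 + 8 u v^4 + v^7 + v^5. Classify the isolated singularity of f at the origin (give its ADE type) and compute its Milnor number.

Type D_{6}, Milnor number mu = 6.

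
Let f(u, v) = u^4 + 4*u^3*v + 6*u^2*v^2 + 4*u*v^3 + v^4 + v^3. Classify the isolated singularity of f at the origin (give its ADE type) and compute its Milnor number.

Type E6, Milnor number mu = 6.

The Hessian of f at 0 is [[0, 0], [0, 0]] with rank 0, so corank 2. A Groebner basis of the Jacobian ideal J(f) in C{u,v} is {u^3 + 3*u^2*v, v^2}; counting standard monomials gives mu = 6. Corank 2; j^3 = v^3 is a perfect cube, so E-series; the 4-jet and mu = 6 give E_6.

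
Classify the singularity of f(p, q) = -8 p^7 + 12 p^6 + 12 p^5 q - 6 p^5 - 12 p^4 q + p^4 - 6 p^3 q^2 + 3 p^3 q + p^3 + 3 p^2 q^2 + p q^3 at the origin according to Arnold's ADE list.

E7

The Hessian of f at 0 has rank 0. Corank 2; j^3 = p^3 is a perfect cube, so E-series; the 4-jet and mu = 7 give E_7.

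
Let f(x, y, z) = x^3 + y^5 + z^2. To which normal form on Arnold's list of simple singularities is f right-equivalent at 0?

E_8

The Hessian of f at 0 is [[0, 0, 0], [0, 0, 0], [0, 0, 2]] with rank 1, so corank 2. A Groebner basis of the Jacobian ideal J(f) in C{x,y,z} is {y^4, x^2, z}; counting standard monomials gives mu = 8. Corank 2; j^3 = x^3 is a perfect cube, so E-series; the 5-jet and mu = 8 give E_8.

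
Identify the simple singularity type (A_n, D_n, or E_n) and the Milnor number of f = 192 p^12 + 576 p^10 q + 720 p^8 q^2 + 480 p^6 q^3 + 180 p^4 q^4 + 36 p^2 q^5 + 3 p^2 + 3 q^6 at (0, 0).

The Hessian of f at 0 has rank 1. Corank 1: A-series; mu = 5 gives A_5.

Type A_5, Milnor number mu = 5.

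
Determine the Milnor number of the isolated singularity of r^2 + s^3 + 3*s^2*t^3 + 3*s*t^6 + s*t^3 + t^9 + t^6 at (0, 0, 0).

7

The Hessian of f at 0 has rank 1. Corank 2; j^3 = s^3 is a perfect cube, so E-series; the 4-jet and mu = 7 give E_7.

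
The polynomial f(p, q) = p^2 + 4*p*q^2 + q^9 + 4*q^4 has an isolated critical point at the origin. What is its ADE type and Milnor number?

Type A8, Milnor number mu = 8.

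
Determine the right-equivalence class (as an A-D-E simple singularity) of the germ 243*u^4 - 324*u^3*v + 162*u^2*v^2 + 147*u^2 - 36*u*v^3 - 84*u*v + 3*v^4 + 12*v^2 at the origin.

The Hessian of f at 0 has rank 1. Corank 1: A-series; mu = 3 gives A_3.

A3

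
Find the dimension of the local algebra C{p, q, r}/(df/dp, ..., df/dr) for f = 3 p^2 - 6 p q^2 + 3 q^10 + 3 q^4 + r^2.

9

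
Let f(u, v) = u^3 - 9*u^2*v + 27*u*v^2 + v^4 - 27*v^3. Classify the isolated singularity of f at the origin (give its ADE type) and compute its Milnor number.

Type E_{6}, Milnor number mu = 6.

The Hessian of f at 0 has rank 0. Corank 2; j^3 = (u - 3*v)^3 is a perfect cube, so E-series; the 4-jet and mu = 6 give E_6.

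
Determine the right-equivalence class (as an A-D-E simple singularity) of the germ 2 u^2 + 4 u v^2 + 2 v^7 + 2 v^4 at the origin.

The Hessian of f at 0 has rank 1. Corank 1: A-series; mu = 6 gives A_6.

A_6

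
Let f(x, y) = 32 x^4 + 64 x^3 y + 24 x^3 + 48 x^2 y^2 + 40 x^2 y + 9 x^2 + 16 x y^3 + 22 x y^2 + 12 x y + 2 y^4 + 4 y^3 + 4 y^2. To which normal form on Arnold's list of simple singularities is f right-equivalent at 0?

A_3

The Hessian of f at 0 is [[18, 12], [12, 8]] with rank 1, so corank 1. A Groebner basis of the Jacobian ideal J(f) in C{x,y} is {x^2 + 12*x + 8*y, x*y - 18*x - 12*y, 27*x + y^2 + 18*y}; counting standard monomials gives mu = 3. Corank 1: A-series; mu = 3 gives A_3.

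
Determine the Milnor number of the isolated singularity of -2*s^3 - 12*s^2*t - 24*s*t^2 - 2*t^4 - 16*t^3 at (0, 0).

6

The Hessian of f at 0 has rank 0. Corank 2; j^3 = -2*(s + 2*t)^3 is a perfect cube, so E-series; the 4-jet and mu = 6 give E_6.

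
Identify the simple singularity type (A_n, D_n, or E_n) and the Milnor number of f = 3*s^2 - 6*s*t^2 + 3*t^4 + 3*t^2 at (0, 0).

Type A_{1}, Milnor number mu = 1.

The Hessian of f at 0 is [[6, 0], [0, 6]] with rank 2, so corank 0. A Groebner basis of the Jacobian ideal J(f) in C{s,t} is {s, t}; counting standard monomials gives mu = 1. Corank 0: nondegenerate Morse point, so A_1.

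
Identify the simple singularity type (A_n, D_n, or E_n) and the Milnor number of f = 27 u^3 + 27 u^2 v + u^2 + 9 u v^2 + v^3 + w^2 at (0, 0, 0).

Type A_2, Milnor number mu = 2.

The Hessian of f at 0 is [[2, 0, 0], [0, 0, 0], [0, 0, 2]] with rank 2, so corank 1. A Groebner basis of the Jacobian ideal J(f) in C{u,v,w} is {v^2, u, w}; counting standard monomials gives mu = 2. Corank 1: A-series; mu = 2 gives A_2.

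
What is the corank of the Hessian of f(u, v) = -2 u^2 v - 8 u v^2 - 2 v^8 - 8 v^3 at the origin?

2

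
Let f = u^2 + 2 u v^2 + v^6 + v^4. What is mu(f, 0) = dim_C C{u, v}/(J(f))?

5

The Hessian of f at 0 is [[2, 0], [0, 0]] with rank 1, so corank 1. A Groebner basis of the Jacobian ideal J(f) in C{u,v} is {u^3, u^2*v, u + v^2}; counting standard monomials gives mu = 5. Corank 1: A-series; mu = 5 gives A_5.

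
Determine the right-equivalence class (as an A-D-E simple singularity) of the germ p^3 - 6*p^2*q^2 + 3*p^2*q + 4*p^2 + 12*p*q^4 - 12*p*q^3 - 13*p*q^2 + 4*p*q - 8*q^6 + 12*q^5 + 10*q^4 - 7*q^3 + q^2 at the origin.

A_{2}

The Hessian of f at 0 has rank 1. Corank 1: A-series; mu = 2 gives A_2.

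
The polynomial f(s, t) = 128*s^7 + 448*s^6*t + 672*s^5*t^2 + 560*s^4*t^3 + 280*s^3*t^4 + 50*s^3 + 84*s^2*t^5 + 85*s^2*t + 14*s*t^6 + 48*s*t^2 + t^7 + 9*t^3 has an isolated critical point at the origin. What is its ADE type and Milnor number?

The Hessian of f at 0 is [[0, 0], [0, 0]] with rank 0, so corank 2. A Groebner basis of the Jacobian ideal J(f) in C{s,t} is {78125*s*t/14 + t^6 + 46875*t^2/14, s*t^2 + 3*t^3/5, s^2 + 11*s*t/10 + 3*t^2/10}; counting standard monomials gives mu = 8. Corank 2; j^3 = (2*s + t)*(5*s + 3*t)^2 has shape L^2 M (L != M), so D-series; mu = 8 gives D_8.

Type D_{8}, Milnor number mu = 8.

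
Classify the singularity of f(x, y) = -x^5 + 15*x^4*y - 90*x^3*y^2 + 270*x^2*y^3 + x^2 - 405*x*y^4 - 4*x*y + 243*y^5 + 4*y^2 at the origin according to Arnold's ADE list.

The Hessian of f at 0 is [[2, -4], [-4, 8]] with rank 1, so corank 1. A Groebner basis of the Jacobian ideal J(f) in C{x,y} is {y^4, x - 2*y}; counting standard monomials gives mu = 4. Corank 1: A-series; mu = 4 gives A_4.

A_{4}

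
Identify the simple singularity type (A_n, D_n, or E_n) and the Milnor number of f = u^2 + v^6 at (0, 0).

Type A5, Milnor number mu = 5.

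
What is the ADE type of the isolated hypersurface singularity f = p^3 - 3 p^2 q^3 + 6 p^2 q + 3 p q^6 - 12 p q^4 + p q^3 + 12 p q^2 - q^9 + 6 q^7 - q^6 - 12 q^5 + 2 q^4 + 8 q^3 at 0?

E_{7}

The Hessian of f at 0 is [[0, 0], [0, 0]] with rank 0, so corank 2. A Groebner basis of the Jacobian ideal J(f) in C{p,q} is {p^3 + 6*p^2*q + 48*p^2 + 192*p*q + 192*q^2, -6*p^2 + p*q^2 - 24*p*q - 24*q^2, 3*p^2 + 12*p*q + q^3 + 12*q^2}; counting standard monomials gives mu = 7. Corank 2; j^3 = (p + 2*q)^3 is a perfect cube, so E-series; the 4-jet and mu = 7 give E_7.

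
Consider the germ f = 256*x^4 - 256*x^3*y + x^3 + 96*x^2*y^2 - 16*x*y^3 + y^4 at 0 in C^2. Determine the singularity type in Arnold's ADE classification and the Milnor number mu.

Type E_{6}, Milnor number mu = 6.

The Hessian of f at 0 has rank 0. Corank 2; j^3 = x^3 is a perfect cube, so E-series; the 4-jet and mu = 6 give E_6.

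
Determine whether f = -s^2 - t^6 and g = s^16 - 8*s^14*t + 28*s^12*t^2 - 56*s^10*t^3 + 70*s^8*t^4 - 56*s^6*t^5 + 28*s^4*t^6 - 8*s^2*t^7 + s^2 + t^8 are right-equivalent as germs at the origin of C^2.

The Hessian of f at 0 is [[-2, 0], [0, 0]] with rank 1, so corank 1. A Groebner basis of the Jacobian ideal J(f) in C{s,t} is {t^5, s}; counting standard monomials gives mu = 5. Corank 1: A-series; mu = 5 gives A_5. The Hessian of g at 0 is [[2, 0], [0, 0]] with rank 1, so corank 1. A Groebner basis of the Jacobian ideal J(g) in C{s,t} is {t^7, s}; counting standard monomials gives mu = 7. Corank 1: A-series; mu = 7 gives A_7. f is A_5 but g is A_7, hence not right-equivalent.

No.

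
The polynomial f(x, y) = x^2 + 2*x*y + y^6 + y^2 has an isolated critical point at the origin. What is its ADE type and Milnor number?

The Hessian of f at 0 has rank 1. Corank 1: A-series; mu = 5 gives A_5.

Type A5, Milnor number mu = 5.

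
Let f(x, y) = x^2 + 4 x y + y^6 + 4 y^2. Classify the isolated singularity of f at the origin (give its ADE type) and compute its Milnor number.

The Hessian of f at 0 has rank 1. Corank 1: A-series; mu = 5 gives A_5.

Type A_{5}, Milnor number mu = 5.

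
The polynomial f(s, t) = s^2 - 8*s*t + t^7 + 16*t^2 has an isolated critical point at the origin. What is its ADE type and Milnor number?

Type A_{6}, Milnor number mu = 6.

The Hessian of f at 0 is [[2, -8], [-8, 32]] with rank 1, so corank 1. A Groebner basis of the Jacobian ideal J(f) in C{s,t} is {t^6, s - 4*t}; counting standard monomials gives mu = 6. Corank 1: A-series; mu = 6 gives A_6.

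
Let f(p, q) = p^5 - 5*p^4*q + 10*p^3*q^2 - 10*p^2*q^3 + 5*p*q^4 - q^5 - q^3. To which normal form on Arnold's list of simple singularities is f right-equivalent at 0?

E_8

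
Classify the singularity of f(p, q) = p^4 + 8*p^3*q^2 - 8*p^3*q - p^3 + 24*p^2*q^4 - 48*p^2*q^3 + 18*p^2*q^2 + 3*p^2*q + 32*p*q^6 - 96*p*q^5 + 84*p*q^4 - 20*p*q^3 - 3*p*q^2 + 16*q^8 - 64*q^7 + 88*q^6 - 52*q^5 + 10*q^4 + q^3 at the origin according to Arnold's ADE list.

E6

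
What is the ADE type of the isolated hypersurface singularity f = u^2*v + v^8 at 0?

The Hessian of f at 0 has rank 0. Corank 2; j^3 = u^2*v has shape L^2 M (L != M), so D-series; mu = 9 gives D_9.

D_{9}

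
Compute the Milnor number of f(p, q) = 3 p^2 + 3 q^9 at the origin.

The Hessian of f at 0 is [[6, 0], [0, 0]] with rank 1, so corank 1. A Groebner basis of the Jacobian ideal J(f) in C{p,q} is {q^8, p}; counting standard monomials gives mu = 8. Corank 1: A-series; mu = 8 gives A_8.

8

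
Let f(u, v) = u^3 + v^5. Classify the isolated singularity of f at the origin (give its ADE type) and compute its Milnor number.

Type E8, Milnor number mu = 8.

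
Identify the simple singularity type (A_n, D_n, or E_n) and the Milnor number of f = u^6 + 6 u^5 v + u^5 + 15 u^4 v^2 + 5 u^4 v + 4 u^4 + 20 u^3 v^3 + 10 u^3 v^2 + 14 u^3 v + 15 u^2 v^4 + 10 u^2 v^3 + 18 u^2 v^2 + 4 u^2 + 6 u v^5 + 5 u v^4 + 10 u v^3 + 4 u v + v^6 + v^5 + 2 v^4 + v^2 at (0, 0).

The Hessian of f at 0 has rank 1. Corank 1: A-series; mu = 4 gives A_4.

Type A_{4}, Milnor number mu = 4.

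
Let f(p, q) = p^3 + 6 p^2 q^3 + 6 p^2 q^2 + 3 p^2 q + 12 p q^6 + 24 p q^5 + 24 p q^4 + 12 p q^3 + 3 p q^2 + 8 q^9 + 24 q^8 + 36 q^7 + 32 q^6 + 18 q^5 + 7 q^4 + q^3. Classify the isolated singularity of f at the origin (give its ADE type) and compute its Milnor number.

Type E6, Milnor number mu = 6.

The Hessian of f at 0 has rank 0. Corank 2; j^3 = (p + q)^3 is a perfect cube, so E-series; the 4-jet and mu = 6 give E_6.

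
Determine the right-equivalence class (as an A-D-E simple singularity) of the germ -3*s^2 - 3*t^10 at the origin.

The Hessian of f at 0 has rank 1. Corank 1: A-series; mu = 9 gives A_9.

A9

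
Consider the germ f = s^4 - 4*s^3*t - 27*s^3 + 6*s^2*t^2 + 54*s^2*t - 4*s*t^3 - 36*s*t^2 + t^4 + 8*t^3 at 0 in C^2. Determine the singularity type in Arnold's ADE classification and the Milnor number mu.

Type E_6, Milnor number mu = 6.

The Hessian of f at 0 has rank 0. Corank 2; j^3 = -(3*s - 2*t)^3 is a perfect cube, so E-series; the 4-jet and mu = 6 give E_6.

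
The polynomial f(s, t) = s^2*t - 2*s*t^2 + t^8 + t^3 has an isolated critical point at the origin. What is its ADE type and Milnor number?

Type D_{9}, Milnor number mu = 9.

The Hessian of f at 0 has rank 0. Corank 2; j^3 = t*(s - t)^2 has shape L^2 M (L != M), so D-series; mu = 9 gives D_9.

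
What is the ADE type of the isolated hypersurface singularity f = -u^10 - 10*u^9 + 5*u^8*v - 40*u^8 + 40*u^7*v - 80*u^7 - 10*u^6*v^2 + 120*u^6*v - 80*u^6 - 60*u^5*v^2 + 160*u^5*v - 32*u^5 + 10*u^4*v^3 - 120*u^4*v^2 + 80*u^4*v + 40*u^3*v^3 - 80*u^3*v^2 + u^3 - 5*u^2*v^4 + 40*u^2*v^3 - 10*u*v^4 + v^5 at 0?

E8

The Hessian of f at 0 is [[0, 0], [0, 0]] with rank 0, so corank 2. A Groebner basis of the Jacobian ideal J(f) in C{u,v} is {v^5, u*v^3 - v^4/8, u^2}; counting standard monomials gives mu = 8. Corank 2; j^3 = u^3 is a perfect cube, so E-series; the 5-jet and mu = 8 give E_8.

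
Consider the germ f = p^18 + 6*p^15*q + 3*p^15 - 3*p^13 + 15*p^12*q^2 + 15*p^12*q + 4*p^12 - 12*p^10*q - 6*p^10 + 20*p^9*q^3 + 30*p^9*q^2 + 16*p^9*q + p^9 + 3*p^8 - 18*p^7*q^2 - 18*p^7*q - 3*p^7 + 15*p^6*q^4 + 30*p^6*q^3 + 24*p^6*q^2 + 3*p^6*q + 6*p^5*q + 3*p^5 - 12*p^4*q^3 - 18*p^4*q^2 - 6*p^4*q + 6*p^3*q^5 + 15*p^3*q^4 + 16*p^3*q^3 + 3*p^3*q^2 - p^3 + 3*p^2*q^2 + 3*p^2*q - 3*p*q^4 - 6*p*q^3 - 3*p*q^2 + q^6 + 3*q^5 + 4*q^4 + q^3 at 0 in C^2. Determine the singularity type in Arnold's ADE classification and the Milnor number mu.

Type E6, Milnor number mu = 6.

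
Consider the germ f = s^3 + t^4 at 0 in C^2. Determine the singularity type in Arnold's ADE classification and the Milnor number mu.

The Hessian of f at 0 is [[0, 0], [0, 0]] with rank 0, so corank 2. A Groebner basis of the Jacobian ideal J(f) in C{s,t} is {t^3, s^2}; counting standard monomials gives mu = 6. Corank 2; j^3 = s^3 is a perfect cube, so E-series; the 4-jet and mu = 6 give E_6.

Type E_{6}, Milnor number mu = 6.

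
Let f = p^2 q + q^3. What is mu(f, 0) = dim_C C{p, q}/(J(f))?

4

The Hessian of f at 0 is [[0, 0], [0, 0]] with rank 0, so corank 2. A Groebner basis of the Jacobian ideal J(f) in C{p,q} is {q^3, p^2 + 3*q^2, p*q}; counting standard monomials gives mu = 4. Corank 2; j^3 = q*(p^2 + q^2) splits into three distinct lines over C (the quadratic factor has nonzero discriminant), so D_4.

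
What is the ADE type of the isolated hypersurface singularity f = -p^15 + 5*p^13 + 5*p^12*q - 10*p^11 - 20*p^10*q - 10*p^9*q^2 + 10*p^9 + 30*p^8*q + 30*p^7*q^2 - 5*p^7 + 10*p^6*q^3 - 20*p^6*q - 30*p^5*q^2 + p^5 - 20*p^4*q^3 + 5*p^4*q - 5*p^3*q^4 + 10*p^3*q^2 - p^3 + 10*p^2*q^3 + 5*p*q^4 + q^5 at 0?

The Hessian of f at 0 is [[0, 0], [0, 0]] with rank 0, so corank 2. A Groebner basis of the Jacobian ideal J(f) in C{p,q} is {q^5, p*q^3 + q^4/4, p^2}; counting standard monomials gives mu = 8. Corank 2; j^3 = -p^3 is a perfect cube, so E-series; the 5-jet and mu = 8 give E_8.

E_{8}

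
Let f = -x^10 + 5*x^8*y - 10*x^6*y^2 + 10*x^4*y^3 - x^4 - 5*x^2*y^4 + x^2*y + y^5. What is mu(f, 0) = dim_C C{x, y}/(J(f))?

6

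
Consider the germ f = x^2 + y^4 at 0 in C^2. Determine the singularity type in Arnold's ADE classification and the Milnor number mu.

The Hessian of f at 0 has rank 1. Corank 1: A-series; mu = 3 gives A_3.

Type A_{3}, Milnor number mu = 3.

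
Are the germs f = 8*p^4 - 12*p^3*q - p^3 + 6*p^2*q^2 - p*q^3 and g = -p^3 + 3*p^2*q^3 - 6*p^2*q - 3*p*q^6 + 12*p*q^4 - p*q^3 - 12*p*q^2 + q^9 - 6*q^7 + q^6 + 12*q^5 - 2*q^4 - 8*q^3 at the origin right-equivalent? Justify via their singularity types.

Yes.

The Hessian of f at 0 has rank 0. Corank 2; j^3 = -p^3 is a perfect cube, so E-series; the 4-jet and mu = 7 give E_7. The Hessian of g at 0 has rank 0. Corank 2; j^3 = -(p + 2*q)^3 is a perfect cube, so E-series; the 4-jet and mu = 7 give E_7. Both have type E_7, hence right-equivalent.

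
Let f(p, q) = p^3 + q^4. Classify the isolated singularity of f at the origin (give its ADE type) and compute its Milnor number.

Type E6, Milnor number mu = 6.

The Hessian of f at 0 is [[0, 0], [0, 0]] with rank 0, so corank 2. A Groebner basis of the Jacobian ideal J(f) in C{p,q} is {q^3, p^2}; counting standard monomials gives mu = 6. Corank 2; j^3 = p^3 is a perfect cube, so E-series; the 4-jet and mu = 6 give E_6.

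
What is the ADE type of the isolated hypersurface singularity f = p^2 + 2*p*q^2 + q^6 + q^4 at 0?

A5

The Hessian of f at 0 is [[2, 0], [0, 0]] with rank 1, so corank 1. A Groebner basis of the Jacobian ideal J(f) in C{p,q} is {p^3, p^2*q, p + q^2}; counting standard monomials gives mu = 5. Corank 1: A-series; mu = 5 gives A_5.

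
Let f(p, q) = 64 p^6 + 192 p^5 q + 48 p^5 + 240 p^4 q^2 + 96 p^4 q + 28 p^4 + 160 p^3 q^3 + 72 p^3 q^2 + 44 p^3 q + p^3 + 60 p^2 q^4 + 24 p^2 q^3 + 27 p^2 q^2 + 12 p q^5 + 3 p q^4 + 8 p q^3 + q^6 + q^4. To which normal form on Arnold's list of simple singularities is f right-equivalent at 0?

E_{6}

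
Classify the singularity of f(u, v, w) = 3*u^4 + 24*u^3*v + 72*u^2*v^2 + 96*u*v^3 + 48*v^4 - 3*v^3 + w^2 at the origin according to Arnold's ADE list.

E_6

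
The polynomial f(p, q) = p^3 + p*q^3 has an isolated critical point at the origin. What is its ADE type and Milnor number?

Type E7, Milnor number mu = 7.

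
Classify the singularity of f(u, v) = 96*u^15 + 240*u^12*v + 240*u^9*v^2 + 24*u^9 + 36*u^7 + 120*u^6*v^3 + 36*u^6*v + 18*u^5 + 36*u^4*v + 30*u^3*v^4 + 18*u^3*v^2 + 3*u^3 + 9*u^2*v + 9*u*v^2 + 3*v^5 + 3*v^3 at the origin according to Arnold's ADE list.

The Hessian of f at 0 has rank 0. Corank 2; j^3 = 3*(u + v)^3 is a perfect cube, so E-series; the 5-jet and mu = 8 give E_8.

E_{8}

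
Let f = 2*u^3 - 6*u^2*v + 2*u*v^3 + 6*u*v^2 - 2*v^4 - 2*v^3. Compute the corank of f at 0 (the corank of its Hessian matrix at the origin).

2

Hessian at 0 has rank 0.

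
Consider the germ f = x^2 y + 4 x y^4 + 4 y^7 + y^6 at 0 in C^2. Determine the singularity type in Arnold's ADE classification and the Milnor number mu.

The Hessian of f at 0 is [[0, 0], [0, 0]] with rank 0, so corank 2. A Groebner basis of the Jacobian ideal J(f) in C{x,y} is {x*y/2 + y^4, x^3, x^2*y, -x^2/3 + x*y^2}; counting standard monomials gives mu = 7. Corank 2; j^3 = x^2*y has shape L^2 M (L != M), so D-series; mu = 7 gives D_7.

Type D_{7}, Milnor number mu = 7.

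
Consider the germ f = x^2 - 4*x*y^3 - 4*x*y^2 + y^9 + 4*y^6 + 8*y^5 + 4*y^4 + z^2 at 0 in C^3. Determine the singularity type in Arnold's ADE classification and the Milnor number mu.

Type A_8, Milnor number mu = 8.

The Hessian of f at 0 has rank 2. Corank 1: A-series; mu = 8 gives A_8.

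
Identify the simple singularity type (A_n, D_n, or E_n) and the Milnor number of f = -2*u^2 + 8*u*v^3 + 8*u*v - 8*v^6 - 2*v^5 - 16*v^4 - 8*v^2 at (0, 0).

Type A_4, Milnor number mu = 4.

The Hessian of f at 0 has rank 1. Corank 1: A-series; mu = 4 gives A_4.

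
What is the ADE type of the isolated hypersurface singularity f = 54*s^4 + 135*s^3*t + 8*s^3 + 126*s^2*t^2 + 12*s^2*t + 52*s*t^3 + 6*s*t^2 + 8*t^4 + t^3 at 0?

E_{7}

The Hessian of f at 0 is [[0, 0], [0, 0]] with rank 0, so corank 2. A Groebner basis of the Jacobian ideal J(f) in C{s,t} is {256*s^2/3 + 256*s*t/3 + t^4 + 8*t^3/9 + 64*t^2/3, s^3 + 28*s^2/3 + 28*s*t/3 + 2*t^3/9 + 7*t^2/3, s^2*t - 104*s^2/9 - 104*s*t/9 - 10*t^3/27 - 26*t^2/9, 32*s^2/3 + s*t^2 + 32*s*t/3 + 11*t^3/18 + 8*t^2/3}; counting standard monomials gives mu = 7. Corank 2; j^3 = (2*s + t)^3 is a perfect cube, so E-series; the 4-jet and mu = 7 give E_7.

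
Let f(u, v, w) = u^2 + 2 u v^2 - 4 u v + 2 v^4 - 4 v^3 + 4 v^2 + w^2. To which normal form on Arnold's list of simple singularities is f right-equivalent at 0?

The Hessian of f at 0 has rank 2. Corank 1: A-series; mu = 3 gives A_3.

A_3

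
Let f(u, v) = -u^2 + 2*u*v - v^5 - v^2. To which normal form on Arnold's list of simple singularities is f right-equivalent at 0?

A_{4}

The Hessian of f at 0 has rank 1. Corank 1: A-series; mu = 4 gives A_4.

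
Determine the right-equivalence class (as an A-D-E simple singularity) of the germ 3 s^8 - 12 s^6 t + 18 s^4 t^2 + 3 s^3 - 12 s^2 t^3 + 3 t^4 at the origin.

E_{6}

The Hessian of f at 0 is [[0, 0], [0, 0]] with rank 0, so corank 2. A Groebner basis of the Jacobian ideal J(f) in C{s,t} is {t^3, s^2}; counting standard monomials gives mu = 6. Corank 2; j^3 = 3*s^3 is a perfect cube, so E-series; the 4-jet and mu = 6 give E_6.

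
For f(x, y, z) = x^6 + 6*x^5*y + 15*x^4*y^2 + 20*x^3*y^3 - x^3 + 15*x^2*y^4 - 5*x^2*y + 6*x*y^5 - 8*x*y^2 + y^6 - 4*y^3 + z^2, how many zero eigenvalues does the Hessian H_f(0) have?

The Hessian at 0 is [[0, 0, 0], [0, 0, 0], [0, 0, 2]] of rank 1; hence corank 2.

2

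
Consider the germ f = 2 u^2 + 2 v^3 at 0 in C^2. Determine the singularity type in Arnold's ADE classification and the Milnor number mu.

Type A_2, Milnor number mu = 2.

The Hessian of f at 0 is [[4, 0], [0, 0]] with rank 1, so corank 1. A Groebner basis of the Jacobian ideal J(f) in C{u,v} is {v^2, u}; counting standard monomials gives mu = 2. Corank 1: A-series; mu = 2 gives A_2.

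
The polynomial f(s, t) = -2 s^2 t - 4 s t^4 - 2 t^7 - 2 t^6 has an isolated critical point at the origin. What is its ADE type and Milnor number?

Type D7, Milnor number mu = 7.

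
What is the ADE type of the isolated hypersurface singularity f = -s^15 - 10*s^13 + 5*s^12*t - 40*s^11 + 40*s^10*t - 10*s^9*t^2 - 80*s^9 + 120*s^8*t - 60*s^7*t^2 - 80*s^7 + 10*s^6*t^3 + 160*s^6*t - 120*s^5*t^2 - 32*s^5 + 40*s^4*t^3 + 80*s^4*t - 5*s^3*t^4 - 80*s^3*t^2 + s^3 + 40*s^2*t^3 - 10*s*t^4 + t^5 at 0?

The Hessian of f at 0 has rank 0. Corank 2; j^3 = s^3 is a perfect cube, so E-series; the 5-jet and mu = 8 give E_8.

E_{8}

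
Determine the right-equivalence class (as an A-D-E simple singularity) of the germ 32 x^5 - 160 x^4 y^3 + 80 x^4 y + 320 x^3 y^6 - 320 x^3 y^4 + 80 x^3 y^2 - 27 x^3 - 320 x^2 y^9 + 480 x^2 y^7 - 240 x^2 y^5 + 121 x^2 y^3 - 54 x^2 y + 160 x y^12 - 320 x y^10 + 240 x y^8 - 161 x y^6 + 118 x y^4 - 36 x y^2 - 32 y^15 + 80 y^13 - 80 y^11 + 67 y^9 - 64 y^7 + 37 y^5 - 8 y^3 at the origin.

The Hessian of f at 0 is [[0, 0], [0, 0]] with rank 0, so corank 2. A Groebner basis of the Jacobian ideal J(f) in C{x,y} is {15*x^2/2 + x*y^3 + 10*x*y + 10*y^2/3, -12*x^2 - 16*x*y + y^4 - 16*y^2/3, x^3 - 4*x*y^2/3 - 16*y^3/27, x^2*y + 4*x*y^2/3 + 4*y^3/9}; counting standard monomials gives mu = 8. Corank 2; j^3 = -(3*x + 2*y)^3 is a perfect cube, so E-series; the 5-jet and mu = 8 give E_8.

E_8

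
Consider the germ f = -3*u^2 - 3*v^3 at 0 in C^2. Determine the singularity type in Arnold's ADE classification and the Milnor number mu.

The Hessian of f at 0 has rank 1. Corank 1: A-series; mu = 2 gives A_2.

Type A_{2}, Milnor number mu = 2.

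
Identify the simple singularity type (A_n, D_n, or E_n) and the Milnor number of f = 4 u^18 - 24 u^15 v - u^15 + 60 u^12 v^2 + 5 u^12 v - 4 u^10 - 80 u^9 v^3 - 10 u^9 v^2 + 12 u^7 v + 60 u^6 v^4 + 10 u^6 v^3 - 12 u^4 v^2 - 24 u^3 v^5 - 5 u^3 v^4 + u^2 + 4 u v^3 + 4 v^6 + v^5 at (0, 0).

Type A_4, Milnor number mu = 4.

The Hessian of f at 0 has rank 1. Corank 1: A-series; mu = 4 gives A_4.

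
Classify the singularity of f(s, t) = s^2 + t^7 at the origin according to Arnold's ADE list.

A_6

The Hessian of f at 0 is [[2, 0], [0, 0]] with rank 1, so corank 1. A Groebner basis of the Jacobian ideal J(f) in C{s,t} is {t^6, s}; counting standard monomials gives mu = 6. Corank 1: A-series; mu = 6 gives A_6.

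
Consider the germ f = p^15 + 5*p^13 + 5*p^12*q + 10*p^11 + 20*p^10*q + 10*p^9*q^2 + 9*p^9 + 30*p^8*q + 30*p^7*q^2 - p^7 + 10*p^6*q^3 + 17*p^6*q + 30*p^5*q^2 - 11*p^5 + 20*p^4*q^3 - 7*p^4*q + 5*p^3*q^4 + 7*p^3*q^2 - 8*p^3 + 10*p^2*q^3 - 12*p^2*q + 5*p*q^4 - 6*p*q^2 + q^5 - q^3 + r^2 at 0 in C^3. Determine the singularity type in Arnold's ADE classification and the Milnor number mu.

Type E_{8}, Milnor number mu = 8.

The Hessian of f at 0 has rank 1. Corank 2; j^3 = -(2*p + q)^3 is a perfect cube, so E-series; the 5-jet and mu = 8 give E_8.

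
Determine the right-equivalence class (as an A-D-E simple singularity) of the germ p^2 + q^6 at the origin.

A_5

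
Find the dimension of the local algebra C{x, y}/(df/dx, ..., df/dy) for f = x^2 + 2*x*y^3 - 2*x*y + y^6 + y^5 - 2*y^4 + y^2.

4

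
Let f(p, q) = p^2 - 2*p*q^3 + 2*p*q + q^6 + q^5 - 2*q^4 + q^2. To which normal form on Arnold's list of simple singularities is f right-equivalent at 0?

A_4

The Hessian of f at 0 has rank 1. Corank 1: A-series; mu = 4 gives A_4.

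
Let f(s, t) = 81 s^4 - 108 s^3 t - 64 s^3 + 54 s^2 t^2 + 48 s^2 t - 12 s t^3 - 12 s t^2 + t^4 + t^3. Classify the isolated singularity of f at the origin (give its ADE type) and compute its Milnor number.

Type E_{6}, Milnor number mu = 6.

The Hessian of f at 0 has rank 0. Corank 2; j^3 = -(4*s - t)^3 is a perfect cube, so E-series; the 4-jet and mu = 6 give E_6.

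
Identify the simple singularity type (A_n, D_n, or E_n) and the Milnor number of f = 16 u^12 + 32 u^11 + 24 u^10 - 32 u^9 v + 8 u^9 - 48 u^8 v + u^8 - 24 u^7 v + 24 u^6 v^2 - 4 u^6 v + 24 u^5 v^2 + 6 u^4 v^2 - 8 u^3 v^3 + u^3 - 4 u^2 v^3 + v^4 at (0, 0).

The Hessian of f at 0 is [[0, 0], [0, 0]] with rank 0, so corank 2. A Groebner basis of the Jacobian ideal J(f) in C{u,v} is {v^3, u^2}; counting standard monomials gives mu = 6. Corank 2; j^3 = u^3 is a perfect cube, so E-series; the 4-jet and mu = 6 give E_6.

Type E_{6}, Milnor number mu = 6.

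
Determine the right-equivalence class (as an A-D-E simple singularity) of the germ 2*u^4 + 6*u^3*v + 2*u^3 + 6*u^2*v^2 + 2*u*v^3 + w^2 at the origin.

The Hessian of f at 0 is [[0, 0, 0], [0, 0, 0], [0, 0, 2]] with rank 1, so corank 2. A Groebner basis of the Jacobian ideal J(f) in C{u,v,w} is {3*u^2 + v^4 + v^3, u^3, u^2*v - u^2 - v^3/3, 2*u^2 + u*v^2 + 2*v^3/3, w}; counting standard monomials gives mu = 7. Corank 2; j^3 = 2*u^3 is a perfect cube, so E-series; the 4-jet and mu = 7 give E_7.

E7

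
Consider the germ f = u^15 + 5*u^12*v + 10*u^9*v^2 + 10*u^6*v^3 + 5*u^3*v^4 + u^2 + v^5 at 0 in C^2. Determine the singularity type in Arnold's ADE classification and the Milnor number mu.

Type A4, Milnor number mu = 4.

The Hessian of f at 0 has rank 1. Corank 1: A-series; mu = 4 gives A_4.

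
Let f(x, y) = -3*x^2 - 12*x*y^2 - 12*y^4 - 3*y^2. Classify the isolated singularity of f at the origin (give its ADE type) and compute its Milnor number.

The Hessian of f at 0 has rank 2. Corank 0: nondegenerate Morse point, so A_1.

Type A_1, Milnor number mu = 1.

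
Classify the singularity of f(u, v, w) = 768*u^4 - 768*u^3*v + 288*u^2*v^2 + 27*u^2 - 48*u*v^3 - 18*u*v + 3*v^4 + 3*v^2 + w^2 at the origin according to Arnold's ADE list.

A_3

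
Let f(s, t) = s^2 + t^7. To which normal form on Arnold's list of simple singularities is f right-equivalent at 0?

A_6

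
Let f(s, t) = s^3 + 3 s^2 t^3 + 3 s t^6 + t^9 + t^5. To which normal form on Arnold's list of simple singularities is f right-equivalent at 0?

E_8

The Hessian of f at 0 is [[0, 0], [0, 0]] with rank 0, so corank 2. A Groebner basis of the Jacobian ideal J(f) in C{s,t} is {s^2/2 + s*t^3, t^4, s^3, s^2*t}; counting standard monomials gives mu = 8. Corank 2; j^3 = s^3 is a perfect cube, so E-series; the 5-jet and mu = 8 give E_8.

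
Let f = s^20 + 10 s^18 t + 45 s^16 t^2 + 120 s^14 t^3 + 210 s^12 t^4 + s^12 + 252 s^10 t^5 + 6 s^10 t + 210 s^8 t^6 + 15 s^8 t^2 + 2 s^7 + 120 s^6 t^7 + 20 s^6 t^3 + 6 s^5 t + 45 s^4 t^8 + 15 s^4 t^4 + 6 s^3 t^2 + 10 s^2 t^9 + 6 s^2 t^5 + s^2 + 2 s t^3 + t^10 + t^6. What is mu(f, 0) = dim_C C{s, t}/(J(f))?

9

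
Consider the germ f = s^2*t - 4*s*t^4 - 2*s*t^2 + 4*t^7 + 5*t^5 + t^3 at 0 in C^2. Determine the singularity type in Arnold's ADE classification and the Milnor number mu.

Type D_6, Milnor number mu = 6.

The Hessian of f at 0 has rank 0. Corank 2; j^3 = t*(s - t)^2 has shape L^2 M (L != M), so D-series; mu = 6 gives D_6.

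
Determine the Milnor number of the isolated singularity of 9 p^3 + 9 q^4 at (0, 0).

6

The Hessian of f at 0 is [[0, 0], [0, 0]] with rank 0, so corank 2. A Groebner basis of the Jacobian ideal J(f) in C{p,q} is {q^3, p^2}; counting standard monomials gives mu = 6. Corank 2; j^3 = 9*p^3 is a perfect cube, so E-series; the 4-jet and mu = 6 give E_6.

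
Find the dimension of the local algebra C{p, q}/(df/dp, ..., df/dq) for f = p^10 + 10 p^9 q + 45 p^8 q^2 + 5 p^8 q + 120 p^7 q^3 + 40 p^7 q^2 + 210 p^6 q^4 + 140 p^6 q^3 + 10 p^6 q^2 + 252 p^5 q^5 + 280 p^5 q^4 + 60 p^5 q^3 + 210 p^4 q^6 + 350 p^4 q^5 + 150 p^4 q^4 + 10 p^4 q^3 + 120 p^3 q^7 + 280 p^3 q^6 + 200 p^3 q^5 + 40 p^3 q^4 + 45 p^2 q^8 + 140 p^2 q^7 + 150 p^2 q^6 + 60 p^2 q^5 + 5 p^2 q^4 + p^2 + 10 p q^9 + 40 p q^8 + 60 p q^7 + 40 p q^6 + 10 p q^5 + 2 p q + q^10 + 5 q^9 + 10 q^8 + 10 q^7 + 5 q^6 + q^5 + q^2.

4

The Hessian of f at 0 is [[2, 2], [2, 2]] with rank 1, so corank 1. A Groebner basis of the Jacobian ideal J(f) in C{p,q} is {q^4, p + q}; counting standard monomials gives mu = 4. Corank 1: A-series; mu = 4 gives A_4.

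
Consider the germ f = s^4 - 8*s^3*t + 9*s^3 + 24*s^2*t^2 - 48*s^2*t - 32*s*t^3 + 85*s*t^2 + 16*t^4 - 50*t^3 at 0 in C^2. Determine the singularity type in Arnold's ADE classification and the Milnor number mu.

Type D5, Milnor number mu = 5.

The Hessian of f at 0 has rank 0. Corank 2; j^3 = (s - 2*t)*(3*s - 5*t)^2 has shape L^2 M (L != M), so D-series; mu = 5 gives D_5.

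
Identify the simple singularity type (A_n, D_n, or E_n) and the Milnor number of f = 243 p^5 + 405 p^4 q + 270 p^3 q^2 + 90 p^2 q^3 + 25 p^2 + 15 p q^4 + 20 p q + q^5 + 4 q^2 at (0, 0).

The Hessian of f at 0 is [[50, 20], [20, 8]] with rank 1, so corank 1. A Groebner basis of the Jacobian ideal J(f) in C{p,q} is {q^4, p + 2*q/5}; counting standard monomials gives mu = 4. Corank 1: A-series; mu = 4 gives A_4.

Type A_4, Milnor number mu = 4.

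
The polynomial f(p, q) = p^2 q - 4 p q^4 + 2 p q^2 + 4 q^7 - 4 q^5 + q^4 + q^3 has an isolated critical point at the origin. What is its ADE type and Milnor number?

Type D_{5}, Milnor number mu = 5.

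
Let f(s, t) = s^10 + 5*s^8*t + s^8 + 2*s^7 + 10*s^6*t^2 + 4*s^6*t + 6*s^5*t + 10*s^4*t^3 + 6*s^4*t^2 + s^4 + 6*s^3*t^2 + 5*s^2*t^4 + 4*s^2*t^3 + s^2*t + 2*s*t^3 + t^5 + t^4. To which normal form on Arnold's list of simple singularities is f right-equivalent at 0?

D_5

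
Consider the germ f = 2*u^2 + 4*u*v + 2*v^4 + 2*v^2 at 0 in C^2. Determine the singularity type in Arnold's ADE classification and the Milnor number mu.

The Hessian of f at 0 is [[4, 4], [4, 4]] with rank 1, so corank 1. A Groebner basis of the Jacobian ideal J(f) in C{u,v} is {v^3, u + v}; counting standard monomials gives mu = 3. Corank 1: A-series; mu = 3 gives A_3.

Type A_3, Milnor number mu = 3.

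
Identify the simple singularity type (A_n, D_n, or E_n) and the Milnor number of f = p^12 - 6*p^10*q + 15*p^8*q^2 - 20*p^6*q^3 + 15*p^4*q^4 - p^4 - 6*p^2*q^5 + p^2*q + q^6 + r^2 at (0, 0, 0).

Type D_{7}, Milnor number mu = 7.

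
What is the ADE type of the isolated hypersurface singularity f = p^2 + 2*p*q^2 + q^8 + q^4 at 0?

The Hessian of f at 0 has rank 1. Corank 1: A-series; mu = 7 gives A_7.

A_7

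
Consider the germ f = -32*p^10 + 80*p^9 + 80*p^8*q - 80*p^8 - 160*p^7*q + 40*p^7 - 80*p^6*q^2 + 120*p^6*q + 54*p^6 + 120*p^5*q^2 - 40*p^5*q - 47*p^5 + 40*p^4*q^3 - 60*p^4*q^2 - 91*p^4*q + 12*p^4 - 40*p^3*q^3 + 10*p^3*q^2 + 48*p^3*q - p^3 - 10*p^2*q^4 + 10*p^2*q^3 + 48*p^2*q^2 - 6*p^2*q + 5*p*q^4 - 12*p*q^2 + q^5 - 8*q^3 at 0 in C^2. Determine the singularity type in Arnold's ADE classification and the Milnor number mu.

Type E_{8}, Milnor number mu = 8.

The Hessian of f at 0 has rank 0. Corank 2; j^3 = -(p + 2*q)^3 is a perfect cube, so E-series; the 5-jet and mu = 8 give E_8.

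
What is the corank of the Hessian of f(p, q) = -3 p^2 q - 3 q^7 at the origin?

2

The Hessian at 0 is [[0, 0], [0, 0]] of rank 0; hence corank 2.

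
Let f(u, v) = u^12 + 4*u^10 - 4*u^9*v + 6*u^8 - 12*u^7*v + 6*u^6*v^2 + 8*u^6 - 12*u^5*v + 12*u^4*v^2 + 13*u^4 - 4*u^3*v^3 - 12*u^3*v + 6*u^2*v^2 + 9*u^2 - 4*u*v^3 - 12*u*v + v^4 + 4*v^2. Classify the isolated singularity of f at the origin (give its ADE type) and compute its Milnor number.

Type A3, Milnor number mu = 3.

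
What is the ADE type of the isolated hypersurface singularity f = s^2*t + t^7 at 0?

D8

The Hessian of f at 0 has rank 0. Corank 2; j^3 = s^2*t has shape L^2 M (L != M), so D-series; mu = 8 gives D_8.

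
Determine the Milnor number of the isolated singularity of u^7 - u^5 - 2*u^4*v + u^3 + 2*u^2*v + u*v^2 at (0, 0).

6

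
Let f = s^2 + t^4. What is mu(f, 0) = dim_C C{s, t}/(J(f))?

3

The Hessian of f at 0 is [[2, 0], [0, 0]] with rank 1, so corank 1. A Groebner basis of the Jacobian ideal J(f) in C{s,t} is {t^3, s}; counting standard monomials gives mu = 3. Corank 1: A-series; mu = 3 gives A_3.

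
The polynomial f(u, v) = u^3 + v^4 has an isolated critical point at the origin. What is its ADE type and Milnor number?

Type E_6, Milnor number mu = 6.

The Hessian of f at 0 has rank 0. Corank 2; j^3 = u^3 is a perfect cube, so E-series; the 4-jet and mu = 6 give E_6.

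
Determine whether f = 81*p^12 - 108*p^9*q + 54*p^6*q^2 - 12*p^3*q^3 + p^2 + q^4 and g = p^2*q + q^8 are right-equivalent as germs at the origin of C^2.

No.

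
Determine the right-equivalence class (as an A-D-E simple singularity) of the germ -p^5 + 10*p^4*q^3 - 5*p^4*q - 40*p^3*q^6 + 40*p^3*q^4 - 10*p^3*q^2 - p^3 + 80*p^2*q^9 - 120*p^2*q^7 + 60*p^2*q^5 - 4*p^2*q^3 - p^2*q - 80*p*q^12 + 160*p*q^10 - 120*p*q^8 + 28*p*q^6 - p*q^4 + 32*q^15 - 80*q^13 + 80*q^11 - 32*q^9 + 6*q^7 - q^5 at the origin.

The Hessian of f at 0 has rank 0. Corank 2; j^3 = -p^2*(p + q) has shape L^2 M (L != M), so D-series; mu = 6 gives D_6.

D_6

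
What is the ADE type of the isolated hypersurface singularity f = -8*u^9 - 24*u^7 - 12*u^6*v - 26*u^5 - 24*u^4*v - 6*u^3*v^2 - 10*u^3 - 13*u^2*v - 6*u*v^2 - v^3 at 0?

D4

The Hessian of f at 0 has rank 0. Corank 2; j^3 = -(2*u + v)*(5*u^2 + 4*u*v + v^2) splits into three distinct lines over C (the quadratic factor has nonzero discriminant), so D_4.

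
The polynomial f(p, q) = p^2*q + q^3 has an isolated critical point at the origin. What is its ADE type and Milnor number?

Type D_4, Milnor number mu = 4.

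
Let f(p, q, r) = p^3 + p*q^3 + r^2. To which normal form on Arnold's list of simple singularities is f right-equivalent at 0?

E_{7}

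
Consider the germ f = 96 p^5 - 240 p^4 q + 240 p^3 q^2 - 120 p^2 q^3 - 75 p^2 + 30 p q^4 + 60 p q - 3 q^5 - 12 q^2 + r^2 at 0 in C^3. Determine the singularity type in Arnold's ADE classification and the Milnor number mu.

Type A4, Milnor number mu = 4.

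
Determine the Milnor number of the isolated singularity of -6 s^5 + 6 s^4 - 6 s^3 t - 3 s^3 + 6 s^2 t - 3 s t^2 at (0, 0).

The Hessian of f at 0 is [[0, 0], [0, 0]] with rank 0, so corank 2. A Groebner basis of the Jacobian ideal J(f) in C{s,t} is {s^3 - s^2 + s*t, s^2*t - 5*s^2/4 + 3*s*t/2 - t^2/4, -3*s^2/2 + s*t^2 + 2*s*t - t^2/2, -7*s^2/4 + 5*s*t/2 + t^3 - 3*t^2/4}; counting standard monomials gives mu = 6. Corank 2; j^3 = -3*s*(s - t)^2 has shape L^2 M (L != M), so D-series; mu = 6 gives D_6.

6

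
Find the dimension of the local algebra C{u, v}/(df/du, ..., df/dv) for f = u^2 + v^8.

The Hessian of f at 0 has rank 1. Corank 1: A-series; mu = 7 gives A_7.

7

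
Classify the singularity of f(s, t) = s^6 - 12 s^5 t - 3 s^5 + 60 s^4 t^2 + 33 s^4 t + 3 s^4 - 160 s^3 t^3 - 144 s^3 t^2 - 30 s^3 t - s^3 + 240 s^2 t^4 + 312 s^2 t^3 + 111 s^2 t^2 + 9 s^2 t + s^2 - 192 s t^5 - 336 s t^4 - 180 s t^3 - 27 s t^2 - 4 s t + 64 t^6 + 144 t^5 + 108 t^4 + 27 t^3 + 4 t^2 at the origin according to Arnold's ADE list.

A2

The Hessian of f at 0 has rank 1. Corank 1: A-series; mu = 2 gives A_2.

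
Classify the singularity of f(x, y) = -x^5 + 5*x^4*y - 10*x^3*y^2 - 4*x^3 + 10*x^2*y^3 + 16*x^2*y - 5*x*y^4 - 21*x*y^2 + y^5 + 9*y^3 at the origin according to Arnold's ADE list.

D6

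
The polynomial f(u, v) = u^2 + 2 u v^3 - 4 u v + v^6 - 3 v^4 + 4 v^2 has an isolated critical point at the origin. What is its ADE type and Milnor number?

Type A3, Milnor number mu = 3.

The Hessian of f at 0 is [[2, -4], [-4, 8]] with rank 1, so corank 1. A Groebner basis of the Jacobian ideal J(f) in C{u,v} is {v^3, u - 2*v}; counting standard monomials gives mu = 3. Corank 1: A-series; mu = 3 gives A_3.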